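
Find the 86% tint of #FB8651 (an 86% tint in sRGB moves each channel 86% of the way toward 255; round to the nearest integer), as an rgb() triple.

#FB8651 is rgb(251, 134, 81).
Lerp each channel 86% toward 255:
  R: 251 + 0.86×(255−251) = 251 + 3.44 = 254.44 → 254
  G: 134 + 0.86×(255−134) = 134 + 104.06 = 238.06 → 238
  B: 81 + 149.64 = 230.64 → 231

rgb(254, 238, 231)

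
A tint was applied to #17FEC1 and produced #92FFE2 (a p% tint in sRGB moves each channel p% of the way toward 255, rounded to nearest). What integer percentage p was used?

53%

#17FEC1 is rgb(23, 254, 193); #92FFE2 is rgb(146, 255, 226).
On the R channel (widest range): 146 ≈ 23 + (p/100)(255 − 23), so p ≈ 100×(146 − 23)/(255 − 23) = 12300/232 = 53.02.
p = 53 reproduces all three channels after rounding.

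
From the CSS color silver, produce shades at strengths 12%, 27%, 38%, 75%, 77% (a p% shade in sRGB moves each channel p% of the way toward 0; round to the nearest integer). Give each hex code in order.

#A9A9A9, #8C8C8C, #777777, #303030, #2C2C2C

CSS silver is rgb(192, 192, 192).
12%: (192 − 23.04 = 168.96→169, 192 − 23.04 = 168.96→169, 192 − 23.04 = 168.96→169) → #A9A9A9
27%: (192 − 51.84 = 140.16→140, 192 − 51.84 = 140.16→140, 192 − 51.84 = 140.16→140) → #8C8C8C
38%: (192 − 72.96 = 119.04→119, 192 − 72.96 = 119.04→119, 192 − 72.96 = 119.04→119) → #777777
75%: (192 − 144 = 48→48, 192 − 144 = 48→48, 192 − 144 = 48→48) → #303030
77%: (192 − 147.84 = 44.16→44, 192 − 147.84 = 44.16→44, 192 − 147.84 = 44.16→44) → #2C2C2C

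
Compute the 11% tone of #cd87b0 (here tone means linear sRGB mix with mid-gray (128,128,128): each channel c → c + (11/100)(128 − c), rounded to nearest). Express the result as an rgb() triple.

#cd87b0 is rgb(205, 135, 176).
Per channel, c → c + 0.11(128 − c):
  R: 205 − 8.47 = 196.53 → 197
  G: 135 + 0.11×(128−135) = 135 − 0.77 = 134.23 → 134
  B: 176 + 0.11×(128−176) = 176 − 5.28 = 170.72 → 171

rgb(197, 134, 171)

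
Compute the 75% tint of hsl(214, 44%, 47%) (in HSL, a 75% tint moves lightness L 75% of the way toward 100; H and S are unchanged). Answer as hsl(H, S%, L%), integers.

L moves 75% from 47 toward 100: 47 + 39.75 = 86.75 → 87.
H and S are unchanged.

hsl(214, 44%, 87%)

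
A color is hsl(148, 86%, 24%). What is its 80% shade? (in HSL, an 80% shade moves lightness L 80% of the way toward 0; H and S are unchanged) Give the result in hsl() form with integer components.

L moves 80% from 24 toward 0: 24 − 19.2 = 4.8 → 5.
H and S are unchanged.

hsl(148, 86%, 5%)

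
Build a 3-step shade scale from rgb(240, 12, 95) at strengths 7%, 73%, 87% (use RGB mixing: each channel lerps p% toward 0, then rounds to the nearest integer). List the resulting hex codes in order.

7%: (240 − 16.8 = 223.2→223, 12 − 0.84 = 11.16→11, 95 − 6.65 = 88.35→88) → #df0b58
73%: (240 − 175.2 = 64.8→65, 12 − 8.76 = 3.24→3, 95 − 69.35 = 25.65→26) → #41031a
87%: (240 − 208.8 = 31.2→31, 12 − 10.44 = 1.56→2, 95 − 82.65 = 12.35→12) → #1f020c

#df0b58, #41031a, #1f020c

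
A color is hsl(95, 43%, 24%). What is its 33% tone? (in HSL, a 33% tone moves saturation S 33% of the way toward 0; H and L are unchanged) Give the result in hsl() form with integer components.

hsl(95, 29%, 24%)

S moves 33% from 43 toward 0: 43 − 14.19 = 28.81 → 29.
H and L are unchanged.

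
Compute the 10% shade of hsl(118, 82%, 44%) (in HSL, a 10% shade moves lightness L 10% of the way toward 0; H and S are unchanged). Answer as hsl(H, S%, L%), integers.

hsl(118, 82%, 40%)

L moves 10% from 44 toward 0: 44 − 4.4 = 39.6 → 40.
H and S are unchanged.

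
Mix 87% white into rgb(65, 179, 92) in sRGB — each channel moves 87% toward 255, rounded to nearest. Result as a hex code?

#e6f5ea

An 87% tint moves each channel 87% toward 255:
  R: 65 + 165.3 = 230.3 → 230
  G: 179 + 66.12 = 245.12 → 245
  B: 92 + 0.87×(255−92) = 92 + 141.81 = 233.81 → 234
rgb(230, 245, 234) = #e6f5ea.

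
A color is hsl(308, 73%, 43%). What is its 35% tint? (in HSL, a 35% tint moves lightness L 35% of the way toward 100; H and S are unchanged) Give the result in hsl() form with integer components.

hsl(308, 73%, 63%)

L moves 35% from 43 toward 100: 43 + 19.95 = 62.95 → 63.
H and S are unchanged.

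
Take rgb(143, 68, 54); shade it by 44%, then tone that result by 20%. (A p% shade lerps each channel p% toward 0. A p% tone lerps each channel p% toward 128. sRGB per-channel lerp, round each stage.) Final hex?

#5A3832

A 44% shade moves each channel 44% toward 0:
  R: 143 − 62.92 = 80.08 → 80
  G: 68 − 29.92 = 38.08 → 38
  B: 54 − 23.76 = 30.24 → 30
After the shade: rgb(80, 38, 30) = #50261E.
A 20% tone moves each channel 20% toward 128:
  R: 80 + 0.2×(128−80) = 80 + 9.6 = 89.6 → 90
  G: 38 + 0.2×(128−38) = 38 + 18 = 56 → 56
  B: 30 + 19.6 = 49.6 → 50
rgb(90, 56, 50) = #5A3832.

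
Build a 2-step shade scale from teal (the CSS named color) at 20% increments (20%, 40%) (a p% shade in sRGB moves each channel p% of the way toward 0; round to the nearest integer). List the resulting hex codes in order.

#006666, #004D4D

CSS teal is rgb(0, 128, 128).
20%: (0→0, 128 − 25.6 = 102.4→102, 128 − 25.6 = 102.4→102) → #006666
40%: (0→0, 128 − 51.2 = 76.8→77, 128 − 51.2 = 76.8→77) → #004D4D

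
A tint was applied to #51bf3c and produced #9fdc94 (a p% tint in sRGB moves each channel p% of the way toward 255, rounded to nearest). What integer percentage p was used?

#51bf3c is rgb(81, 191, 60); #9fdc94 is rgb(159, 220, 148).
On the B channel (widest range): 148 ≈ 60 + (p/100)(255 − 60), so p ≈ 100×(148 − 60)/(255 − 60) = 8800/195 = 45.13.
p = 45 reproduces all three channels after rounding.

45%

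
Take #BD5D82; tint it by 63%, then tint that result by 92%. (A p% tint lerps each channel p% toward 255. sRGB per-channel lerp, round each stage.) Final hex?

#BD5D82 is rgb(189, 93, 130).
Lerp each channel 63% toward 255:
  R: 189 + 41.58 = 230.58 → 231
  G: 93 + 0.63×(255−93) = 93 + 102.06 = 195.06 → 195
  B: 130 + 0.63×(255−130) = 130 + 78.75 = 208.75 → 209
After the tint: rgb(231, 195, 209) = #E7C3D1.
Per channel, c → c + 0.92(255 − c):
  R: 231 + 0.92×(255−231) = 231 + 22.08 = 253.08 → 253
  G: 195 + 0.92×(255−195) = 195 + 55.2 = 250.2 → 250
  B: 209 + 0.92×(255−209) = 209 + 42.32 = 251.32 → 251
rgb(253, 250, 251) = #FDFAFB.

#FDFAFB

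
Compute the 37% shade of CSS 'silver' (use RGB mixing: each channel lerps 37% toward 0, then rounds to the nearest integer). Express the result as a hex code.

#797979

CSS silver is rgb(192, 192, 192).
A 37% shade moves each channel 37% toward 0:
  R: 192 + 0.37×(0−192) = 192 − 71.04 = 120.96 → 121
  G: 192 + 0.37×(0−192) = 192 − 71.04 = 120.96 → 121
  B: 192 + 0.37×(0−192) = 192 − 71.04 = 120.96 → 121
rgb(121, 121, 121) = #797979.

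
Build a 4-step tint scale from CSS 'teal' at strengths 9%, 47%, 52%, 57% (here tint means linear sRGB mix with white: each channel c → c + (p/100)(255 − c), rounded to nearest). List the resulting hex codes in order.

CSS teal is rgb(0, 128, 128).
9%: (0 + 22.95 = 22.95→23, 128 + 11.43 = 139.43→139, 128 + 11.43 = 139.43→139) → #178b8b
47%: (0 + 119.85 = 119.85→120, 128 + 59.69 = 187.69→188, 128 + 59.69 = 187.69→188) → #78bcbc
52%: (0 + 132.6 = 132.6→133, 128 + 66.04 = 194.04→194, 128 + 66.04 = 194.04→194) → #85c2c2
57%: (0 + 145.35 = 145.35→145, 128 + 72.39 = 200.39→200, 128 + 72.39 = 200.39→200) → #91c8c8

#178b8b, #78bcbc, #85c2c2, #91c8c8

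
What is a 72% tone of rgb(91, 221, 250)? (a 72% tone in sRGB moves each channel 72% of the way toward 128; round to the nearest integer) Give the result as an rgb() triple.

Per channel, c → c + 0.72(128 − c):
  R: 91 + 0.72×(128−91) = 91 + 26.64 = 117.64 → 118
  G: 221 + 0.72×(128−221) = 221 − 66.96 = 154.04 → 154
  B: 250 − 87.84 = 162.16 → 162

rgb(118, 154, 162)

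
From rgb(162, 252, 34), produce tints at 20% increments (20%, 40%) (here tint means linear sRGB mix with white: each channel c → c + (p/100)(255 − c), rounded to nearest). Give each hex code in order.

#B5FD4E, #C7FD7A

20%: (162 + 18.6 = 180.6→181, 252 + 0.6 = 252.6→253, 34 + 44.2 = 78.2→78) → #B5FD4E
40%: (162 + 37.2 = 199.2→199, 252 + 1.2 = 253.2→253, 34 + 88.4 = 122.4→122) → #C7FD7A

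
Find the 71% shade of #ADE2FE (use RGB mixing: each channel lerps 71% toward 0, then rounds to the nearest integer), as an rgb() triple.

rgb(50, 66, 74)

#ADE2FE is rgb(173, 226, 254).
A 71% shade moves each channel 71% toward 0:
  R: 173 + 0.71×(0−173) = 173 − 122.83 = 50.17 → 50
  G: 226 + 0.71×(0−226) = 226 − 160.46 = 65.54 → 66
  B: 254 + 0.71×(0−254) = 254 − 180.34 = 73.66 → 74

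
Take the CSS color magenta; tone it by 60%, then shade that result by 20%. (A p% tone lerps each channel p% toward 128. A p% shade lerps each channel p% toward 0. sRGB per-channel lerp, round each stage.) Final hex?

#8F3E8F

CSS magenta is rgb(255, 0, 255).
Lerp each channel 60% toward 128:
  R: 255 − 76.2 = 178.8 → 179
  G: 0 + 76.8 = 76.8 → 77
  B: 255 + 0.6×(128−255) = 255 − 76.2 = 178.8 → 179
After the tone: rgb(179, 77, 179) = #B34DB3.
Lerp each channel 20% toward 0:
  R: 179 + 0.2×(0−179) = 179 − 35.8 = 143.2 → 143
  G: 77 + 0.2×(0−77) = 77 − 15.4 = 61.6 → 62
  B: 179 + 0.2×(0−179) = 179 − 35.8 = 143.2 → 143
rgb(143, 62, 143) = #8F3E8F.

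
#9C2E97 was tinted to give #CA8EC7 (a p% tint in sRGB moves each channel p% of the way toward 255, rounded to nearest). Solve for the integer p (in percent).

#9C2E97 is rgb(156, 46, 151); #CA8EC7 is rgb(202, 142, 199).
On the G channel (widest range): 142 ≈ 46 + (p/100)(255 − 46), so p ≈ 100×(142 − 46)/(255 − 46) = 9600/209 = 45.93.
p = 46 reproduces all three channels after rounding.

46%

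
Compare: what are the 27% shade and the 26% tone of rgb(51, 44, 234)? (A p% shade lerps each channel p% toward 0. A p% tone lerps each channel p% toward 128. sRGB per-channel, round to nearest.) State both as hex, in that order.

27% shade:
  R: 51 − 13.77 = 37.23 → 37
  G: 44 − 11.88 = 32.12 → 32
  B: 234 + 0.27×(0−234) = 234 − 63.18 = 170.82 → 171
  → #2520AB
26% tone:
  R: 51 + 20.02 = 71.02 → 71
  G: 44 + 21.84 = 65.84 → 66
  B: 234 − 27.56 = 206.44 → 206
  → #4742CE

#2520AB, #4742CE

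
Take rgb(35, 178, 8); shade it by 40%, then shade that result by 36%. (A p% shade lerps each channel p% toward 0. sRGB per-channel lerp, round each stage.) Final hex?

#0d4403

Lerp each channel 40% toward 0:
  R: 35 + 0.4×(0−35) = 35 − 14 = 21 → 21
  G: 178 − 71.2 = 106.8 → 107
  B: 8 − 3.2 = 4.8 → 5
After the shade: rgb(21, 107, 5) = #156b05.
A 36% shade moves each channel 36% toward 0:
  R: 21 − 7.56 = 13.44 → 13
  G: 107 + 0.36×(0−107) = 107 − 38.52 = 68.48 → 68
  B: 5 − 1.8 = 3.2 → 3
rgb(13, 68, 3) = #0d4403.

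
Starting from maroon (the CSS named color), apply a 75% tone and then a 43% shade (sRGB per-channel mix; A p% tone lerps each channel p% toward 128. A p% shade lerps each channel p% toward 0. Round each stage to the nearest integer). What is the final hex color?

#493737

CSS maroon is rgb(128, 0, 0).
Per channel, c → c + 0.75(128 − c):
  R: 128 + 0.75×(128−128) = 128 + 0 = 128 → 128
  G: 0 + 0.75×(128−0) = 0 + 96 = 96 → 96
  B: 0 + 0.75×(128−0) = 0 + 96 = 96 → 96
After the tone: rgb(128, 96, 96) = #806060.
Per channel, c → c + 0.43(0 − c):
  R: 128 − 55.04 = 72.96 → 73
  G: 96 + 0.43×(0−96) = 96 − 41.28 = 54.72 → 55
  B: 96 − 41.28 = 54.72 → 55
rgb(73, 55, 55) = #493737.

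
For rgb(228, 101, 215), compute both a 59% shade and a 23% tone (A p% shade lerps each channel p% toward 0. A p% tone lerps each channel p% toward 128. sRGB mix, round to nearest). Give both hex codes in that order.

#5D2958, #CD6BC3

59% shade:
  R: 228 − 134.52 = 93.48 → 93
  G: 101 + 0.59×(0−101) = 101 − 59.59 = 41.41 → 41
  B: 215 + 0.59×(0−215) = 215 − 126.85 = 88.15 → 88
  → #5D2958
23% tone:
  R: 228 − 23 = 205 → 205
  G: 101 + 0.23×(128−101) = 101 + 6.21 = 107.21 → 107
  B: 215 + 0.23×(128−215) = 215 − 20.01 = 194.99 → 195
  → #CD6BC3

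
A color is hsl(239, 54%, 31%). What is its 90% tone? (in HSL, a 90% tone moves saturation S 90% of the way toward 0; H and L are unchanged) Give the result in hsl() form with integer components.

hsl(239, 5%, 31%)

S moves 90% from 54 toward 0: 54 − 48.6 = 5.4 → 5.
H and L are unchanged.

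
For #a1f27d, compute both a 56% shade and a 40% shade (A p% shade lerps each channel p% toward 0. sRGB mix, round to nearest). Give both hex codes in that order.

#476a37, #61914b

#a1f27d is rgb(161, 242, 125).
56% shade:
  R: 161 − 90.16 = 70.84 → 71
  G: 242 − 135.52 = 106.48 → 106
  B: 125 + 0.56×(0−125) = 125 − 70 = 55 → 55
  → #476a37
40% shade:
  R: 161 + 0.4×(0−161) = 161 − 64.4 = 96.6 → 97
  G: 242 − 96.8 = 145.2 → 145
  B: 125 + 0.4×(0−125) = 125 − 50 = 75 → 75
  → #61914b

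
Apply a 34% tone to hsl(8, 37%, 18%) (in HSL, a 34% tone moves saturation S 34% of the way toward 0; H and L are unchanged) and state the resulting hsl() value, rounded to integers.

hsl(8, 24%, 18%)

S moves 34% from 37 toward 0: 37 − 12.58 = 24.42 → 24.
H and L are unchanged.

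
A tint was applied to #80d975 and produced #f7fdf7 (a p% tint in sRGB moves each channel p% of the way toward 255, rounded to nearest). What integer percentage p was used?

94%

#80d975 is rgb(128, 217, 117); #f7fdf7 is rgb(247, 253, 247).
On the B channel (widest range): 247 ≈ 117 + (p/100)(255 − 117), so p ≈ 100×(247 − 117)/(255 − 117) = 13000/138 = 94.20.
p = 94 reproduces all three channels after rounding.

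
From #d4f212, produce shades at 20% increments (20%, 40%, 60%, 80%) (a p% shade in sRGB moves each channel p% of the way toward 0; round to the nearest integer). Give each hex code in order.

#d4f212 is rgb(212, 242, 18).
20%: (212 − 42.4 = 169.6→170, 242 − 48.4 = 193.6→194, 18 − 3.6 = 14.4→14) → #aac20e
40%: (212 − 84.8 = 127.2→127, 242 − 96.8 = 145.2→145, 18 − 7.2 = 10.8→11) → #7f910b
60%: (212 − 127.2 = 84.8→85, 242 − 145.2 = 96.8→97, 18 − 10.8 = 7.2→7) → #556107
80%: (212 − 169.6 = 42.4→42, 242 − 193.6 = 48.4→48, 18 − 14.4 = 3.6→4) → #2a3004

#aac20e, #7f910b, #556107, #2a3004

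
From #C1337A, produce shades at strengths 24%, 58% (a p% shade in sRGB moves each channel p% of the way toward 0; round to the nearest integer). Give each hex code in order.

#C1337A is rgb(193, 51, 122).
24%: (193 − 46.32 = 146.68→147, 51 − 12.24 = 38.76→39, 122 − 29.28 = 92.72→93) → #93275D
58%: (193 − 111.94 = 81.06→81, 51 − 29.58 = 21.42→21, 122 − 70.76 = 51.24→51) → #511533

#93275D, #511533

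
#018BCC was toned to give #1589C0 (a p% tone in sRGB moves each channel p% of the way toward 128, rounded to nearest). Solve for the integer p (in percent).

16%

#018BCC is rgb(1, 139, 204); #1589C0 is rgb(21, 137, 192).
On the R channel (widest range): 21 ≈ 1 + (p/100)(128 − 1), so p ≈ 100×(21 − 1)/(128 − 1) = 2000/127 = 15.75.
p = 16 reproduces all three channels after rounding.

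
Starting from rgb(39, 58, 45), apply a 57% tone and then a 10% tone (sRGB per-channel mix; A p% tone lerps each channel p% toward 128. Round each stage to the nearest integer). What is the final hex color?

#5E6560

A 57% tone moves each channel 57% toward 128:
  R: 39 + 50.73 = 89.73 → 90
  G: 58 + 0.57×(128−58) = 58 + 39.9 = 97.9 → 98
  B: 45 + 0.57×(128−45) = 45 + 47.31 = 92.31 → 92
After the tone: rgb(90, 98, 92) = #5A625C.
Per channel, c → c + 0.1(128 − c):
  R: 90 + 0.1×(128−90) = 90 + 3.8 = 93.8 → 94
  G: 98 + 3 = 101 → 101
  B: 92 + 3.6 = 95.6 → 96
rgb(94, 101, 96) = #5E6560.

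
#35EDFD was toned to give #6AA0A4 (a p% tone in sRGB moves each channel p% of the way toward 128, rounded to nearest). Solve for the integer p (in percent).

71%

#35EDFD is rgb(53, 237, 253); #6AA0A4 is rgb(106, 160, 164).
On the B channel (widest range): 164 ≈ 253 + (p/100)(128 − 253), so p ≈ 100×(164 − 253)/(128 − 253) = -8900/-125 = 71.20.
p = 71 reproduces all three channels after rounding.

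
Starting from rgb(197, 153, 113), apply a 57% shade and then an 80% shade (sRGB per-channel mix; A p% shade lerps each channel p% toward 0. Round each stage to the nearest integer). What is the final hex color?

#110d0a

Lerp each channel 57% toward 0:
  R: 197 + 0.57×(0−197) = 197 − 112.29 = 84.71 → 85
  G: 153 − 87.21 = 65.79 → 66
  B: 113 + 0.57×(0−113) = 113 − 64.41 = 48.59 → 49
After the shade: rgb(85, 66, 49) = #554231.
An 80% shade moves each channel 80% toward 0:
  R: 85 − 68 = 17 → 17
  G: 66 − 52.8 = 13.2 → 13
  B: 49 + 0.8×(0−49) = 49 − 39.2 = 9.8 → 10
rgb(17, 13, 10) = #110d0a.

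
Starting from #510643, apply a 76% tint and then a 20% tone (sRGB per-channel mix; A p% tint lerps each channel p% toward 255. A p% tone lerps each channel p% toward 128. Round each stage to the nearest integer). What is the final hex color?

#510643 is rgb(81, 6, 67).
Per channel, c → c + 0.76(255 − c):
  R: 81 + 132.24 = 213.24 → 213
  G: 6 + 0.76×(255−6) = 6 + 189.24 = 195.24 → 195
  B: 67 + 0.76×(255−67) = 67 + 142.88 = 209.88 → 210
After the tint: rgb(213, 195, 210) = #D5C3D2.
Per channel, c → c + 0.2(128 − c):
  R: 213 − 17 = 196 → 196
  G: 195 − 13.4 = 181.6 → 182
  B: 210 + 0.2×(128−210) = 210 − 16.4 = 193.6 → 194
rgb(196, 182, 194) = #C4B6C2.

#C4B6C2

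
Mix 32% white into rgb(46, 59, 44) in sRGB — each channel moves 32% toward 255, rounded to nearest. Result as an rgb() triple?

Per channel, c → c + 0.32(255 − c):
  R: 46 + 66.88 = 112.88 → 113
  G: 59 + 0.32×(255−59) = 59 + 62.72 = 121.72 → 122
  B: 44 + 0.32×(255−44) = 44 + 67.52 = 111.52 → 112

rgb(113, 122, 112)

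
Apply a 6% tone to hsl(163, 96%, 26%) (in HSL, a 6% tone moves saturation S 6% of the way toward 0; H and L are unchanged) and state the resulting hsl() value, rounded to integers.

S moves 6% from 96 toward 0: 96 − 5.76 = 90.24 → 90.
H and L are unchanged.

hsl(163, 90%, 26%)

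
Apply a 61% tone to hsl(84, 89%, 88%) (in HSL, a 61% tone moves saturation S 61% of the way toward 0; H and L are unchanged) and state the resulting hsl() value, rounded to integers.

S moves 61% from 89 toward 0: 89 − 54.29 = 34.71 → 35.
H and L are unchanged.

hsl(84, 35%, 88%)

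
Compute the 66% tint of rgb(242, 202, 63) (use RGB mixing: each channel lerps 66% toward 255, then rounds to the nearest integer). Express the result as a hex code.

#fbedbe

A 66% tint moves each channel 66% toward 255:
  R: 242 + 8.58 = 250.58 → 251
  G: 202 + 0.66×(255−202) = 202 + 34.98 = 236.98 → 237
  B: 63 + 0.66×(255−63) = 63 + 126.72 = 189.72 → 190
rgb(251, 237, 190) = #fbedbe.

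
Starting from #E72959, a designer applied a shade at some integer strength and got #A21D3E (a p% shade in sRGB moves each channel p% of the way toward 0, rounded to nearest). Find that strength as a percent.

#E72959 is rgb(231, 41, 89); #A21D3E is rgb(162, 29, 62).
On the R channel (widest range): 162 ≈ 231 + (p/100)(0 − 231), so p ≈ 100×(162 − 231)/(0 − 231) = -6900/-231 = 29.87.
p = 30 reproduces all three channels after rounding.

30%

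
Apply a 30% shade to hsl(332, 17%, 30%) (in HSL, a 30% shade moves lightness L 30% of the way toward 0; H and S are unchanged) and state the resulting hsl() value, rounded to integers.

L moves 30% from 30 toward 0: 30 − 9 = 21 → 21.
H and S are unchanged.

hsl(332, 17%, 21%)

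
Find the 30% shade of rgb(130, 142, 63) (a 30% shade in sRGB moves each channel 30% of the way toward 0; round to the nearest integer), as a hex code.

Per channel, c → c + 0.3(0 − c):
  R: 130 + 0.3×(0−130) = 130 − 39 = 91 → 91
  G: 142 + 0.3×(0−142) = 142 − 42.6 = 99.4 → 99
  B: 63 + 0.3×(0−63) = 63 − 18.9 = 44.1 → 44
rgb(91, 99, 44) = #5B632C.

#5B632C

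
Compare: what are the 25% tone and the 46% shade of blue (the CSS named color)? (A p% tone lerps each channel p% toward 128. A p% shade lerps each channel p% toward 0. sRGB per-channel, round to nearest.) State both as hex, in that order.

CSS blue is rgb(0, 0, 255).
25% tone:
  R: 0 + 0.25×(128−0) = 0 + 32 = 32 → 32
  G: 0 + 0.25×(128−0) = 0 + 32 = 32 → 32
  B: 255 − 31.75 = 223.25 → 223
  → #2020DF
46% shade:
  R: 0 + 0 = 0 → 0
  G: 0 + 0.46×(0−0) = 0 + 0 = 0 → 0
  B: 255 + 0.46×(0−255) = 255 − 117.3 = 137.7 → 138
  → #00008A

#2020DF, #00008A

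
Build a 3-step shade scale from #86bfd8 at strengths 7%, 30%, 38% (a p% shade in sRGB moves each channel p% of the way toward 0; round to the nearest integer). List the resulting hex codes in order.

#7db2c9, #5e8697, #537686

#86bfd8 is rgb(134, 191, 216).
7%: (134 − 9.38 = 124.62→125, 191 − 13.37 = 177.63→178, 216 − 15.12 = 200.88→201) → #7db2c9
30%: (134 − 40.2 = 93.8→94, 191 − 57.3 = 133.7→134, 216 − 64.8 = 151.2→151) → #5e8697
38%: (134 − 50.92 = 83.08→83, 191 − 72.58 = 118.42→118, 216 − 82.08 = 133.92→134) → #537686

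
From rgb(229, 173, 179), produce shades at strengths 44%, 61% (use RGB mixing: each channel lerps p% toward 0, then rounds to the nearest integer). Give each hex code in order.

#806164, #594346

44%: (229 − 100.76 = 128.24→128, 173 − 76.12 = 96.88→97, 179 − 78.76 = 100.24→100) → #806164
61%: (229 − 139.69 = 89.31→89, 173 − 105.53 = 67.47→67, 179 − 109.19 = 69.81→70) → #594346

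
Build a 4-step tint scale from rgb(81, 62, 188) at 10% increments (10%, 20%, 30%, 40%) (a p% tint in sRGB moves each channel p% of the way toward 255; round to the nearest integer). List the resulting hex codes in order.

#6251c3, #7465c9, #8578d0, #978bd7

10%: (81 + 17.4 = 98.4→98, 62 + 19.3 = 81.3→81, 188 + 6.7 = 194.7→195) → #6251c3
20%: (81 + 34.8 = 115.8→116, 62 + 38.6 = 100.6→101, 188 + 13.4 = 201.4→201) → #7465c9
30%: (81 + 52.2 = 133.2→133, 62 + 57.9 = 119.9→120, 188 + 20.1 = 208.1→208) → #8578d0
40%: (81 + 69.6 = 150.6→151, 62 + 77.2 = 139.2→139, 188 + 26.8 = 214.8→215) → #978bd7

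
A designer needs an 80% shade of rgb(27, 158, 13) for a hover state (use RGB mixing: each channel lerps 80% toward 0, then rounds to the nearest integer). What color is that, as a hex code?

#052003

Per channel, c → c + 0.8(0 − c):
  R: 27 + 0.8×(0−27) = 27 − 21.6 = 5.4 → 5
  G: 158 + 0.8×(0−158) = 158 − 126.4 = 31.6 → 32
  B: 13 − 10.4 = 2.6 → 3
rgb(5, 32, 3) = #052003.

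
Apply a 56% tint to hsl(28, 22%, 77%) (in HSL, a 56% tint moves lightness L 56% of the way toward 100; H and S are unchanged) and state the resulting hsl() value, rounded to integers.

L moves 56% from 77 toward 100: 77 + 12.88 = 89.88 → 90.
H and S are unchanged.

hsl(28, 22%, 90%)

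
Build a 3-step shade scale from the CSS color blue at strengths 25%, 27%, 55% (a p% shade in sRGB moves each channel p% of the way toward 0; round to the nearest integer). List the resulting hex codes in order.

CSS blue is rgb(0, 0, 255).
25%: (0→0, 0→0, 255 − 63.75 = 191.25→191) → #0000BF
27%: (0→0, 0→0, 255 − 68.85 = 186.15→186) → #0000BA
55%: (0→0, 0→0, 255 − 140.25 = 114.75→115) → #000073

#0000BF, #0000BA, #000073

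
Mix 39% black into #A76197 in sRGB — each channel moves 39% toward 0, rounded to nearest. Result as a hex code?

#A76197 is rgb(167, 97, 151).
Per channel, c → c + 0.39(0 − c):
  R: 167 + 0.39×(0−167) = 167 − 65.13 = 101.87 → 102
  G: 97 + 0.39×(0−97) = 97 − 37.83 = 59.17 → 59
  B: 151 + 0.39×(0−151) = 151 − 58.89 = 92.11 → 92
rgb(102, 59, 92) = #663B5C.

#663B5C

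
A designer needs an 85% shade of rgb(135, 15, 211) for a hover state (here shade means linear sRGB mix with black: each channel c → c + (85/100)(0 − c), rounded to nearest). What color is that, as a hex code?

#140220

An 85% shade moves each channel 85% toward 0:
  R: 135 − 114.75 = 20.25 → 20
  G: 15 − 12.75 = 2.25 → 2
  B: 211 − 179.35 = 31.65 → 32
rgb(20, 2, 32) = #140220.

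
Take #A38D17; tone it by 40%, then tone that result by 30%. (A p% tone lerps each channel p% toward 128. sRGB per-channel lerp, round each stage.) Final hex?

#8F8654

#A38D17 is rgb(163, 141, 23).
Per channel, c → c + 0.4(128 − c):
  R: 163 + 0.4×(128−163) = 163 − 14 = 149 → 149
  G: 141 + 0.4×(128−141) = 141 − 5.2 = 135.8 → 136
  B: 23 + 42 = 65 → 65
After the tone: rgb(149, 136, 65) = #958841.
A 30% tone moves each channel 30% toward 128:
  R: 149 − 6.3 = 142.7 → 143
  G: 136 − 2.4 = 133.6 → 134
  B: 65 + 0.3×(128−65) = 65 + 18.9 = 83.9 → 84
rgb(143, 134, 84) = #8F8654.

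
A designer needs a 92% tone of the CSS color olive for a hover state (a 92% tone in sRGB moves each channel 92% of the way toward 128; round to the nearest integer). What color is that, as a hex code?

#808076

CSS olive is rgb(128, 128, 0).
Lerp each channel 92% toward 128:
  R: 128 + 0 = 128 → 128
  G: 128 + 0.92×(128−128) = 128 + 0 = 128 → 128
  B: 0 + 0.92×(128−0) = 0 + 117.76 = 117.76 → 118
rgb(128, 128, 118) = #808076.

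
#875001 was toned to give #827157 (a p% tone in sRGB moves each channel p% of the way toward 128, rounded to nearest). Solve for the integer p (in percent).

68%

#875001 is rgb(135, 80, 1); #827157 is rgb(130, 113, 87).
On the B channel (widest range): 87 ≈ 1 + (p/100)(128 − 1), so p ≈ 100×(87 − 1)/(128 − 1) = 8600/127 = 67.72.
p = 68 reproduces all three channels after rounding.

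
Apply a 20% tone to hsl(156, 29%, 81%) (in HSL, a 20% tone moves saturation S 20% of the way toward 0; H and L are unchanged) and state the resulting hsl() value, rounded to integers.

S moves 20% from 29 toward 0: 29 − 5.8 = 23.2 → 23.
H and L are unchanged.

hsl(156, 23%, 81%)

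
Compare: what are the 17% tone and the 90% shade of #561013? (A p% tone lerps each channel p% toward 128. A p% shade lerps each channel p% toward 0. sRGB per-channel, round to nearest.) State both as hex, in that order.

#5d2326, #090202

#561013 is rgb(86, 16, 19).
17% tone:
  R: 86 + 7.14 = 93.14 → 93
  G: 16 + 19.04 = 35.04 → 35
  B: 19 + 18.53 = 37.53 → 38
  → #5d2326
90% shade:
  R: 86 − 77.4 = 8.6 → 9
  G: 16 + 0.9×(0−16) = 16 − 14.4 = 1.6 → 2
  B: 19 + 0.9×(0−19) = 19 − 17.1 = 1.9 → 2
  → #090202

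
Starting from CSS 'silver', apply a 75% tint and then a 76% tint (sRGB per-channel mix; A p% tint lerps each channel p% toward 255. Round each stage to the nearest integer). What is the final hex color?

#fbfbfb

CSS silver is rgb(192, 192, 192).
Lerp each channel 75% toward 255:
  R: 192 + 0.75×(255−192) = 192 + 47.25 = 239.25 → 239
  G: 192 + 0.75×(255−192) = 192 + 47.25 = 239.25 → 239
  B: 192 + 0.75×(255−192) = 192 + 47.25 = 239.25 → 239
After the tint: rgb(239, 239, 239) = #efefef.
Lerp each channel 76% toward 255:
  R: 239 + 12.16 = 251.16 → 251
  G: 239 + 0.76×(255−239) = 239 + 12.16 = 251.16 → 251
  B: 239 + 0.76×(255−239) = 239 + 12.16 = 251.16 → 251
rgb(251, 251, 251) = #fbfbfb.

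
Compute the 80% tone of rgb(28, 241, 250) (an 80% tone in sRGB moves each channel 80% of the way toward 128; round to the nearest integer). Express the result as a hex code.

An 80% tone moves each channel 80% toward 128:
  R: 28 + 0.8×(128−28) = 28 + 80 = 108 → 108
  G: 241 − 90.4 = 150.6 → 151
  B: 250 − 97.6 = 152.4 → 152
rgb(108, 151, 152) = #6c9798.

#6c9798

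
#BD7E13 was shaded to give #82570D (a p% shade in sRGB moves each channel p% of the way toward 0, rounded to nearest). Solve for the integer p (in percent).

31%

#BD7E13 is rgb(189, 126, 19); #82570D is rgb(130, 87, 13).
On the R channel (widest range): 130 ≈ 189 + (p/100)(0 − 189), so p ≈ 100×(130 − 189)/(0 − 189) = -5900/-189 = 31.22.
p = 31 reproduces all three channels after rounding.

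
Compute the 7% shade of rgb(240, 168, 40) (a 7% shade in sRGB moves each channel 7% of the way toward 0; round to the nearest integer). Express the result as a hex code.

#DF9C25

Lerp each channel 7% toward 0:
  R: 240 + 0.07×(0−240) = 240 − 16.8 = 223.2 → 223
  G: 168 + 0.07×(0−168) = 168 − 11.76 = 156.24 → 156
  B: 40 − 2.8 = 37.2 → 37
rgb(223, 156, 37) = #DF9C25.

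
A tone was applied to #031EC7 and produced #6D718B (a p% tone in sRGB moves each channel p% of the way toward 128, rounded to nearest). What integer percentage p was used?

85%

#031EC7 is rgb(3, 30, 199); #6D718B is rgb(109, 113, 139).
On the R channel (widest range): 109 ≈ 3 + (p/100)(128 − 3), so p ≈ 100×(109 − 3)/(128 − 3) = 10600/125 = 84.80.
p = 85 reproduces all three channels after rounding.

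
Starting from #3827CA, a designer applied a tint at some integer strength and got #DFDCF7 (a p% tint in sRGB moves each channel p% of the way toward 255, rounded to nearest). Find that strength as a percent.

#3827CA is rgb(56, 39, 202); #DFDCF7 is rgb(223, 220, 247).
On the G channel (widest range): 220 ≈ 39 + (p/100)(255 − 39), so p ≈ 100×(220 − 39)/(255 − 39) = 18100/216 = 83.80.
p = 84 reproduces all three channels after rounding.

84%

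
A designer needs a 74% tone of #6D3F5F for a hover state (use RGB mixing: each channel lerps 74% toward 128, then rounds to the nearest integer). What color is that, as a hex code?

#7B6F77

#6D3F5F is rgb(109, 63, 95).
Per channel, c → c + 0.74(128 − c):
  R: 109 + 0.74×(128−109) = 109 + 14.06 = 123.06 → 123
  G: 63 + 0.74×(128−63) = 63 + 48.1 = 111.1 → 111
  B: 95 + 0.74×(128−95) = 95 + 24.42 = 119.42 → 119
rgb(123, 111, 119) = #7B6F77.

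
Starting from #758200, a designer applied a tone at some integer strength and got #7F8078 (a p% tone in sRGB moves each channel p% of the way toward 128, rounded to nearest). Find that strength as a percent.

94%

#758200 is rgb(117, 130, 0); #7F8078 is rgb(127, 128, 120).
On the B channel (widest range): 120 ≈ 0 + (p/100)(128 − 0), so p ≈ 100×(120 − 0)/(128 − 0) = 12000/128 = 93.75.
p = 94 reproduces all three channels after rounding.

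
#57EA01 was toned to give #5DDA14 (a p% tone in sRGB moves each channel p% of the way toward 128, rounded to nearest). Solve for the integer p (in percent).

15%

#57EA01 is rgb(87, 234, 1); #5DDA14 is rgb(93, 218, 20).
On the B channel (widest range): 20 ≈ 1 + (p/100)(128 − 1), so p ≈ 100×(20 − 1)/(128 − 1) = 1900/127 = 14.96.
p = 15 reproduces all three channels after rounding.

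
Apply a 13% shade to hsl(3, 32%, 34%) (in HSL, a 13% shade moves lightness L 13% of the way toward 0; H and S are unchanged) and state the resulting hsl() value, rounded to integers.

L moves 13% from 34 toward 0: 34 − 4.42 = 29.58 → 30.
H and S are unchanged.

hsl(3, 32%, 30%)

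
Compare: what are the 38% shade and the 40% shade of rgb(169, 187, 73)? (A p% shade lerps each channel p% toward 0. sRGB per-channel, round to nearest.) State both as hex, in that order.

38% shade:
  R: 169 + 0.38×(0−169) = 169 − 64.22 = 104.78 → 105
  G: 187 + 0.38×(0−187) = 187 − 71.06 = 115.94 → 116
  B: 73 − 27.74 = 45.26 → 45
  → #69742d
40% shade:
  R: 169 − 67.6 = 101.4 → 101
  G: 187 + 0.4×(0−187) = 187 − 74.8 = 112.2 → 112
  B: 73 + 0.4×(0−73) = 73 − 29.2 = 43.8 → 44
  → #65702c

#69742d, #65702c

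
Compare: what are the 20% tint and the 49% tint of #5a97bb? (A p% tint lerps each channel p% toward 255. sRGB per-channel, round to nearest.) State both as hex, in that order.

#5a97bb is rgb(90, 151, 187).
20% tint:
  R: 90 + 33 = 123 → 123
  G: 151 + 20.8 = 171.8 → 172
  B: 187 + 13.6 = 200.6 → 201
  → #7bacc9
49% tint:
  R: 90 + 0.49×(255−90) = 90 + 80.85 = 170.85 → 171
  G: 151 + 0.49×(255−151) = 151 + 50.96 = 201.96 → 202
  B: 187 + 0.49×(255−187) = 187 + 33.32 = 220.32 → 220
  → #abcadc

#7bacc9, #abcadc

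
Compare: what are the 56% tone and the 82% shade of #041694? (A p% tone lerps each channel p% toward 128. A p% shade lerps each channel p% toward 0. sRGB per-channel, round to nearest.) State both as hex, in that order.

#041694 is rgb(4, 22, 148).
56% tone:
  R: 4 + 0.56×(128−4) = 4 + 69.44 = 73.44 → 73
  G: 22 + 59.36 = 81.36 → 81
  B: 148 + 0.56×(128−148) = 148 − 11.2 = 136.8 → 137
  → #495189
82% shade:
  R: 4 + 0.82×(0−4) = 4 − 3.28 = 0.72 → 1
  G: 22 + 0.82×(0−22) = 22 − 18.04 = 3.96 → 4
  B: 148 − 121.36 = 26.64 → 27
  → #01041B

#495189, #01041B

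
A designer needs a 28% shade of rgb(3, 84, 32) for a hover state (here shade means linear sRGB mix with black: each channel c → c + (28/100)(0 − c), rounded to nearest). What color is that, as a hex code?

#023C17

A 28% shade moves each channel 28% toward 0:
  R: 3 + 0.28×(0−3) = 3 − 0.84 = 2.16 → 2
  G: 84 − 23.52 = 60.48 → 60
  B: 32 − 8.96 = 23.04 → 23
rgb(2, 60, 23) = #023C17.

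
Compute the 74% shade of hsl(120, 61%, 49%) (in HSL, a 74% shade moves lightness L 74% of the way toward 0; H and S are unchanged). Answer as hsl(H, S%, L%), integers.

L moves 74% from 49 toward 0: 49 − 36.26 = 12.74 → 13.
H and S are unchanged.

hsl(120, 61%, 13%)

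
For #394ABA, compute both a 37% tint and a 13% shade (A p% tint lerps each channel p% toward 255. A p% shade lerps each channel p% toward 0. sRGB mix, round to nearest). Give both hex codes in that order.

#828DD4, #3240A2

#394ABA is rgb(57, 74, 186).
37% tint:
  R: 57 + 0.37×(255−57) = 57 + 73.26 = 130.26 → 130
  G: 74 + 0.37×(255−74) = 74 + 66.97 = 140.97 → 141
  B: 186 + 0.37×(255−186) = 186 + 25.53 = 211.53 → 212
  → #828DD4
13% shade:
  R: 57 + 0.13×(0−57) = 57 − 7.41 = 49.59 → 50
  G: 74 + 0.13×(0−74) = 74 − 9.62 = 64.38 → 64
  B: 186 − 24.18 = 161.82 → 162
  → #3240A2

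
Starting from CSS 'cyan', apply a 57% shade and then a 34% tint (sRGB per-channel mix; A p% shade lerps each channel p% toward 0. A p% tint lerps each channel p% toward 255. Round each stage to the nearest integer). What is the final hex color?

#579f9f

CSS cyan is rgb(0, 255, 255).
Lerp each channel 57% toward 0:
  R: 0 + 0.57×(0−0) = 0 + 0 = 0 → 0
  G: 255 + 0.57×(0−255) = 255 − 145.35 = 109.65 → 110
  B: 255 + 0.57×(0−255) = 255 − 145.35 = 109.65 → 110
After the shade: rgb(0, 110, 110) = #006e6e.
Per channel, c → c + 0.34(255 − c):
  R: 0 + 86.7 = 86.7 → 87
  G: 110 + 49.3 = 159.3 → 159
  B: 110 + 0.34×(255−110) = 110 + 49.3 = 159.3 → 159
rgb(87, 159, 159) = #579f9f.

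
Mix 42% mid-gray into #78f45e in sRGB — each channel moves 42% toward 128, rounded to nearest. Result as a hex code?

#7bc36c

#78f45e is rgb(120, 244, 94).
Per channel, c → c + 0.42(128 − c):
  R: 120 + 3.36 = 123.36 → 123
  G: 244 − 48.72 = 195.28 → 195
  B: 94 + 14.28 = 108.28 → 108
rgb(123, 195, 108) = #7bc36c.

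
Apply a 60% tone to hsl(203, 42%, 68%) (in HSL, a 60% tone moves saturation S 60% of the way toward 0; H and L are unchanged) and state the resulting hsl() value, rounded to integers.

hsl(203, 17%, 68%)

S moves 60% from 42 toward 0: 42 − 25.2 = 16.8 → 17.
H and L are unchanged.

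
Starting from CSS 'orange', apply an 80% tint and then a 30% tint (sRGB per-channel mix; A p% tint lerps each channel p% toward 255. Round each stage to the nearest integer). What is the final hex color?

#FFF2DB

CSS orange is rgb(255, 165, 0).
An 80% tint moves each channel 80% toward 255:
  R: 255 + 0.8×(255−255) = 255 + 0 = 255 → 255
  G: 165 + 72 = 237 → 237
  B: 0 + 0.8×(255−0) = 0 + 204 = 204 → 204
After the tint: rgb(255, 237, 204) = #FFEDCC.
A 30% tint moves each channel 30% toward 255:
  R: 255 + 0 = 255 → 255
  G: 237 + 5.4 = 242.4 → 242
  B: 204 + 0.3×(255−204) = 204 + 15.3 = 219.3 → 219
rgb(255, 242, 219) = #FFF2DB.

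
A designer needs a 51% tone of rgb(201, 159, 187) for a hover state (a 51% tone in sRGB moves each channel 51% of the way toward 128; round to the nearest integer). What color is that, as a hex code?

#A48F9D

Lerp each channel 51% toward 128:
  R: 201 + 0.51×(128−201) = 201 − 37.23 = 163.77 → 164
  G: 159 + 0.51×(128−159) = 159 − 15.81 = 143.19 → 143
  B: 187 − 30.09 = 156.91 → 157
rgb(164, 143, 157) = #A48F9D.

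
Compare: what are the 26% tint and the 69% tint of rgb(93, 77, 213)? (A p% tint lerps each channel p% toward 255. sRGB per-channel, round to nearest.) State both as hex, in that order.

#877BE0, #CDC8F2

26% tint:
  R: 93 + 0.26×(255−93) = 93 + 42.12 = 135.12 → 135
  G: 77 + 0.26×(255−77) = 77 + 46.28 = 123.28 → 123
  B: 213 + 10.92 = 223.92 → 224
  → #877BE0
69% tint:
  R: 93 + 111.78 = 204.78 → 205
  G: 77 + 0.69×(255−77) = 77 + 122.82 = 199.82 → 200
  B: 213 + 28.98 = 241.98 → 242
  → #CDC8F2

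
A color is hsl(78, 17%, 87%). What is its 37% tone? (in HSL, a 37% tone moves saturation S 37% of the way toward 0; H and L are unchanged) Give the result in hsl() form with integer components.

S moves 37% from 17 toward 0: 17 − 6.29 = 10.71 → 11.
H and L are unchanged.

hsl(78, 11%, 87%)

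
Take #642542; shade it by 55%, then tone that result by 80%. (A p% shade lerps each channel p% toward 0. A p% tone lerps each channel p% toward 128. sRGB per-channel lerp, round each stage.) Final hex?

#6f6a6c

#642542 is rgb(100, 37, 66).
Per channel, c → c + 0.55(0 − c):
  R: 100 − 55 = 45 → 45
  G: 37 + 0.55×(0−37) = 37 − 20.35 = 16.65 → 17
  B: 66 − 36.3 = 29.7 → 30
After the shade: rgb(45, 17, 30) = #2d111e.
Per channel, c → c + 0.8(128 − c):
  R: 45 + 0.8×(128−45) = 45 + 66.4 = 111.4 → 111
  G: 17 + 0.8×(128−17) = 17 + 88.8 = 105.8 → 106
  B: 30 + 78.4 = 108.4 → 108
rgb(111, 106, 108) = #6f6a6c.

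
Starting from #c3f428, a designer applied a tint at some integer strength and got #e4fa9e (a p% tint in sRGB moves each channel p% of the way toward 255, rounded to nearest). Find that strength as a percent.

55%

#c3f428 is rgb(195, 244, 40); #e4fa9e is rgb(228, 250, 158).
On the B channel (widest range): 158 ≈ 40 + (p/100)(255 − 40), so p ≈ 100×(158 − 40)/(255 − 40) = 11800/215 = 54.88.
p = 55 reproduces all three channels after rounding.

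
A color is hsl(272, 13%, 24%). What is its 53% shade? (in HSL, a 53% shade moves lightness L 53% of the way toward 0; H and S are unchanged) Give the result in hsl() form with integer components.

hsl(272, 13%, 11%)

L moves 53% from 24 toward 0: 24 − 12.72 = 11.28 → 11.
H and S are unchanged.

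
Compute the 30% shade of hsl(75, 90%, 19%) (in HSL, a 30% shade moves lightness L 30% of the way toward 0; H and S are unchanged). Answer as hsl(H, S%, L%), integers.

hsl(75, 90%, 13%)

L moves 30% from 19 toward 0: 19 − 5.7 = 13.3 → 13.
H and S are unchanged.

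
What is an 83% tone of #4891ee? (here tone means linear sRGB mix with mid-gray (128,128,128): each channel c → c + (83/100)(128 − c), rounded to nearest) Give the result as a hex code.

#768393

#4891ee is rgb(72, 145, 238).
Per channel, c → c + 0.83(128 − c):
  R: 72 + 46.48 = 118.48 → 118
  G: 145 + 0.83×(128−145) = 145 − 14.11 = 130.89 → 131
  B: 238 + 0.83×(128−238) = 238 − 91.3 = 146.7 → 147
rgb(118, 131, 147) = #768393.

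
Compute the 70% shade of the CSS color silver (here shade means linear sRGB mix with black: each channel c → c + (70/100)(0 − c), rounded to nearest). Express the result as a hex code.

CSS silver is rgb(192, 192, 192).
A 70% shade moves each channel 70% toward 0:
  R: 192 − 134.4 = 57.6 → 58
  G: 192 + 0.7×(0−192) = 192 − 134.4 = 57.6 → 58
  B: 192 + 0.7×(0−192) = 192 − 134.4 = 57.6 → 58
rgb(58, 58, 58) = #3A3A3A.

#3A3A3A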